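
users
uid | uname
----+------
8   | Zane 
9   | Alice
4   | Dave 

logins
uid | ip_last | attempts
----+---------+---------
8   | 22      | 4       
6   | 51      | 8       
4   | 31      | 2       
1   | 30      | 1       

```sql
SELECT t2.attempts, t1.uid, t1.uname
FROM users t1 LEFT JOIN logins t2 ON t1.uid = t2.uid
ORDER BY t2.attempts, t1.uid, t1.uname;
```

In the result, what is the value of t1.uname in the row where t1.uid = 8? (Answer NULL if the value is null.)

Zane

LEFT JOIN keeps every row from `users`; unmatched rows get NULL for `logins`'s columns.
Matching on t1.uid = t2.uid.
- t1[0] uid=8 → 1 match(es) in t2 → 1 row(s).
- t1[1] uid=9 → no match; kept with NULLs on the t2 side.
- t1[2] uid=4 → 1 match(es) in t2 → 1 row(s).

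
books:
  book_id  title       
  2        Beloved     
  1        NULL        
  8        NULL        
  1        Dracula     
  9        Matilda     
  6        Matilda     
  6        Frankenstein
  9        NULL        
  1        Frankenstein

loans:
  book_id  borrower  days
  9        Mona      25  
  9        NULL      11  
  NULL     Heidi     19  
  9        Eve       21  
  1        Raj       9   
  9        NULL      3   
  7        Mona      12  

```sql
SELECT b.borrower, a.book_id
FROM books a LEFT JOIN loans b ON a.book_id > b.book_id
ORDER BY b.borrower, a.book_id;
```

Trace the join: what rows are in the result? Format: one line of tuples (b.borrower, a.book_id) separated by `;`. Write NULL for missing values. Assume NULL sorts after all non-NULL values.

LEFT JOIN keeps every row from `books`; unmatched rows get NULL for `loans`'s columns.
Matching on a.book_id > b.book_id. A NULL in a compared column never satisfies the condition.
- a row (book_id=2): matches 1 b row(s) → 1 output row(s).
- a row (book_id=1): no match → kept, b columns NULL.
- a row (book_id=8): matches 2 b row(s) → 2 output row(s).
- a row (book_id=1): no match → kept, b columns NULL.
- a row (book_id=9): matches 2 b row(s) → 2 output row(s).
- a row (book_id=6): matches 1 b row(s) → 1 output row(s).
- a row (book_id=6): matches 1 b row(s) → 1 output row(s).
- a row (book_id=9): matches 2 b row(s) → 2 output row(s).
- a row (book_id=1): no match → kept, b columns NULL.

(Mona, 8); (Mona, 9); (Mona, 9); (Raj, 2); (Raj, 6); (Raj, 6); (Raj, 8); (Raj, 9); (Raj, 9); (NULL, 1); (NULL, 1); (NULL, 1)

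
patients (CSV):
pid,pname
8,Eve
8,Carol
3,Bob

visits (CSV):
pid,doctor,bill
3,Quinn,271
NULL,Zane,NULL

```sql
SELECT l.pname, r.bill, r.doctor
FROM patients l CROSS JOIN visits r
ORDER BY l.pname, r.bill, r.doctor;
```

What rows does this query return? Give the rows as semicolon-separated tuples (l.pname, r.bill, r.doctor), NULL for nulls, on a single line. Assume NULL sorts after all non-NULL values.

CROSS JOIN pairs every row of `patients` with every row of `visits`: 3 × 2 = 6 rows.

(Bob, 271, Quinn); (Bob, NULL, Zane); (Carol, 271, Quinn); (Carol, NULL, Zane); (Eve, 271, Quinn); (Eve, NULL, Zane)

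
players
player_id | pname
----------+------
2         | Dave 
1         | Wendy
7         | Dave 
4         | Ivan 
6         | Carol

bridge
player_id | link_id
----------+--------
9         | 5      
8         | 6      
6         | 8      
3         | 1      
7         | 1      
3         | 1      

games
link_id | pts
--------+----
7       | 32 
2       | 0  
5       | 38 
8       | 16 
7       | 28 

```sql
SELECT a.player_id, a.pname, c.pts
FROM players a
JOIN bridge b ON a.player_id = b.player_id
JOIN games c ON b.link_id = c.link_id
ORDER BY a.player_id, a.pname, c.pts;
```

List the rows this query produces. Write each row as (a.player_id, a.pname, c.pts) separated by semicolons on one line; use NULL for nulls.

Joins associate left-to-right: players INNER JOIN bridge on player_id gives 2 intermediate row(s).
Then INNER JOIN `games c` on link_id: keep only rows whose b.link_id appears in c.

(6, Carol, 16)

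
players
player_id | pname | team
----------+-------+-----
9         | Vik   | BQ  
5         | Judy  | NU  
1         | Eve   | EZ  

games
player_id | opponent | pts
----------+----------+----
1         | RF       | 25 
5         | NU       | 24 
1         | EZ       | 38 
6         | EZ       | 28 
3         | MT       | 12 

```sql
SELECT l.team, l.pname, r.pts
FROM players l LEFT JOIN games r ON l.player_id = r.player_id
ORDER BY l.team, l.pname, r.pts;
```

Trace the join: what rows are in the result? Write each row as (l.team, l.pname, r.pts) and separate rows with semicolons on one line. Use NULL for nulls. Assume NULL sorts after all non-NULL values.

(BQ, Vik, NULL); (EZ, Eve, 25); (EZ, Eve, 38); (NU, Judy, 24)

LEFT JOIN keeps every row from `players`; unmatched rows get NULL for `games`'s columns.
Matching on l.player_id = r.player_id.
- l (player_id=9) has no partner → padded with NULL.
- l (player_id=5) pairs with 1 row(s) of r.
- l (player_id=1) pairs with 2 row(s) of r.
After projecting and ordering:
l.team | l.pname | r.pts
BQ | Vik | NULL
EZ | Eve | 25
EZ | Eve | 38
NU | Judy | 24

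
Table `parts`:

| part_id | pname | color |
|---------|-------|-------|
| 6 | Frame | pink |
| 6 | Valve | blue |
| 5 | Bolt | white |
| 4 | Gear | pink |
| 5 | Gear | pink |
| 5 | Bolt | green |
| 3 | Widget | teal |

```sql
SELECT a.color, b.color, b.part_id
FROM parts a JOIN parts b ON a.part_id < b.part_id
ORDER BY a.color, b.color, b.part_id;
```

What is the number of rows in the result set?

17

INNER JOIN keeps only pairs where the ON condition holds.
Matching on a.part_id < b.part_id.
Matched pairs: 17.
Total: 17 rows.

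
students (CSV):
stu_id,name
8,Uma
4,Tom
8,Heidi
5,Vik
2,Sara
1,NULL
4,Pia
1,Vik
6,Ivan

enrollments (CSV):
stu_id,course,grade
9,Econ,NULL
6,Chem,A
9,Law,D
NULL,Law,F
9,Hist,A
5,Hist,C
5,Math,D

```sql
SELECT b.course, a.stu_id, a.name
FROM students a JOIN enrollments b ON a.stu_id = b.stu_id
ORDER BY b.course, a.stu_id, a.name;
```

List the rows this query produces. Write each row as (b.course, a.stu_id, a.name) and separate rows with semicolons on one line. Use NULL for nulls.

(Chem, 6, Ivan); (Hist, 5, Vik); (Math, 5, Vik)

INNER JOIN keeps only pairs where the ON condition holds.
Matching on a.stu_id = b.stu_id. A NULL in a compared column never satisfies the condition.
- a row (stu_id=8): no match → dropped.
- a row (stu_id=4): no match → dropped.
- a row (stu_id=8): no match → dropped.
- a row (stu_id=5): matches 2 b row(s) → 2 output row(s).
- a row (stu_id=2): no match → dropped.
- a row (stu_id=1): no match → dropped.
- a row (stu_id=4): no match → dropped.
- a row (stu_id=1): no match → dropped.
- a row (stu_id=6): matches 1 b row(s) → 1 output row(s).
After projecting and ordering:
b.course | a.stu_id | a.name
Chem | 6 | Ivan
Hist | 5 | Vik
Math | 5 | Vik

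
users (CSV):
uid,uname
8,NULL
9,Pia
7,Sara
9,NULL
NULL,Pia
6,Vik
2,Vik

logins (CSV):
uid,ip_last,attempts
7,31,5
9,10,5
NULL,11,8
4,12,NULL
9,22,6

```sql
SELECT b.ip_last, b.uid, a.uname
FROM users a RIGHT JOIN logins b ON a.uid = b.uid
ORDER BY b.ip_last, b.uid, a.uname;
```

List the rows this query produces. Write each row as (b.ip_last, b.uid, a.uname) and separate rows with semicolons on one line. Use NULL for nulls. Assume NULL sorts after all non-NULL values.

(10, 9, Pia); (10, 9, NULL); (11, NULL, NULL); (12, 4, NULL); (22, 9, Pia); (22, 9, NULL); (31, 7, Sara)

RIGHT JOIN keeps every row from `logins`; unmatched rows get NULL for `users`'s columns.
Matching on a.uid = b.uid. A NULL in a compared column never satisfies the condition.
- uid=8: no matching b row.
- uid=9: 2 matching b row(s), so 2 row(s) emitted.
- uid=7: 1 matching b row(s), so 1 row(s) emitted.
- uid=9: 2 matching b row(s), so 2 row(s) emitted.
- uid=NULL: no matching b row.
- uid=6: no matching b row.
- uid=2: no matching b row.
- 2 b row(s) had no a match → kept, a columns NULL.
After projecting and ordering:
b.ip_last | b.uid | a.uname
10 | 9 | Pia
10 | 9 | NULL
11 | NULL | NULL
12 | 4 | NULL
22 | 9 | Pia
22 | 9 | NULL
31 | 7 | Sara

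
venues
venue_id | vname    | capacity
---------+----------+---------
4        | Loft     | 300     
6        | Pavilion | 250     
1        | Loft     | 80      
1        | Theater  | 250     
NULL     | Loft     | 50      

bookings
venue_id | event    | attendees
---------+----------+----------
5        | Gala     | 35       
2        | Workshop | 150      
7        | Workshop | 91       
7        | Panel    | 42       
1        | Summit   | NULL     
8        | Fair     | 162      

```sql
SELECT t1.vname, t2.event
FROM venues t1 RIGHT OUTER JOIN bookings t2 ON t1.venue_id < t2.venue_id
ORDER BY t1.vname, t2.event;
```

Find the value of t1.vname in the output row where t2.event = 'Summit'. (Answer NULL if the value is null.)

RIGHT JOIN keeps every row from `bookings`; unmatched rows get NULL for `venues`'s columns.
Matching on t1.venue_id < t2.venue_id. A NULL in a compared column never satisfies the condition.
- t1 (venue_id=4) pairs with 4 row(s) of t2.
- t1 (venue_id=6) pairs with 3 row(s) of t2.
- t1 (venue_id=1) pairs with 5 row(s) of t2.
- t1 (venue_id=1) pairs with 5 row(s) of t2.
- t1 (venue_id=NULL) has no partner in t2.
- 1 t2 row(s) had no t1 match → kept, t1 columns NULL.

NULL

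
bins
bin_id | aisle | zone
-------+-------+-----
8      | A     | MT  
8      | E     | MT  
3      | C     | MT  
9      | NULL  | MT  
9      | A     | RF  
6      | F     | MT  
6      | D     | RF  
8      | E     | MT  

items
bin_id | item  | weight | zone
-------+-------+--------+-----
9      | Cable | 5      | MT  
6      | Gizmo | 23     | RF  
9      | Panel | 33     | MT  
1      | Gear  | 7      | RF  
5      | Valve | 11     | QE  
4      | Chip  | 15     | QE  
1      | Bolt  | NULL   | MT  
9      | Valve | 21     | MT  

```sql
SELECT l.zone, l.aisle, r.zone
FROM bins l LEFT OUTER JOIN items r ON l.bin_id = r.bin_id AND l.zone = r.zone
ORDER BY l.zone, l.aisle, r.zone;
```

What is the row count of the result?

10

LEFT JOIN keeps every row from `bins`; unmatched rows get NULL for `items`'s columns.
Matching on l.bin_id = r.bin_id AND l.zone = r.zone.
- l row (bin_id=8, zone=MT): no match → kept, r columns NULL.
- l row (bin_id=8, zone=MT): no match → kept, r columns NULL.
- l row (bin_id=3, zone=MT): no match → kept, r columns NULL.
- l row (bin_id=9, zone=MT): matches 3 r row(s) → 3 output row(s).
- l row (bin_id=9, zone=RF): no match → kept, r columns NULL.
- l row (bin_id=6, zone=MT): no match → kept, r columns NULL.
- l row (bin_id=6, zone=RF): matches 1 r row(s) → 1 output row(s).
- l row (bin_id=8, zone=MT): no match → kept, r columns NULL.
Total: 4 matched + 6 padded = 10 rows.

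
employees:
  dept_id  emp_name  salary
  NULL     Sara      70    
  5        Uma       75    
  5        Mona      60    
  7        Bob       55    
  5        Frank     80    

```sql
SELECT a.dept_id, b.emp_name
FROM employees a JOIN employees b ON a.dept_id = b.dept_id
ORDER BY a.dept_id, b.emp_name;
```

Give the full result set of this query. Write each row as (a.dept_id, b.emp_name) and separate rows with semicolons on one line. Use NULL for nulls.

(5, Frank); (5, Frank); (5, Frank); (5, Mona); (5, Mona); (5, Mona); (5, Uma); (5, Uma); (5, Uma); (7, Bob)

INNER JOIN keeps only pairs where the ON condition holds.
Matching on a.dept_id = b.dept_id. A NULL in a compared column never satisfies the condition.
- dept_id=NULL: no matching b row, dropped.
- dept_id=5: 3 matching b row(s), so 3 row(s) emitted.
- dept_id=5: 3 matching b row(s), so 3 row(s) emitted.
- dept_id=7: 1 matching b row(s), so 1 row(s) emitted.
- dept_id=5: 3 matching b row(s), so 3 row(s) emitted.
After projecting and ordering:
a.dept_id | b.emp_name
5 | Frank
5 | Frank
5 | Frank
5 | Mona
5 | Mona
5 | Mona
5 | Uma
5 | Uma
5 | Uma
7 | Bob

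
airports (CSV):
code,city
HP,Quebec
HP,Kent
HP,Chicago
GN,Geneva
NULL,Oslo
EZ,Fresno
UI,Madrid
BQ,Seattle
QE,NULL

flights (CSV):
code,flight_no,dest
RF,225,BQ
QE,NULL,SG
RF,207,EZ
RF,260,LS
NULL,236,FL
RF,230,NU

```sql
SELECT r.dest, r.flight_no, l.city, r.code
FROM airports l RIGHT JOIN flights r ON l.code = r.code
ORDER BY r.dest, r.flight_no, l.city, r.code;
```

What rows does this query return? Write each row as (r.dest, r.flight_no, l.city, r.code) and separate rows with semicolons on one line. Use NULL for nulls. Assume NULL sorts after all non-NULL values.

(BQ, 225, NULL, RF); (EZ, 207, NULL, RF); (FL, 236, NULL, NULL); (LS, 260, NULL, RF); (NU, 230, NULL, RF); (SG, NULL, NULL, QE)

RIGHT JOIN keeps every row from `flights`; unmatched rows get NULL for `airports`'s columns.
Matching on l.code = r.code. A NULL in a compared column never satisfies the condition.
- l[0] code=HP → no match.
- l[1] code=HP → no match.
- l[2] code=HP → no match.
- l[3] code=GN → no match.
- l[4] code=NULL → no match.
- l[5] code=EZ → no match.
- l[6] code=UI → no match.
- l[7] code=BQ → no match.
- l[8] code=QE → 1 match(es) in r → 1 row(s).
- 5 r row(s) had no l match → kept, l columns NULL.
After projecting and ordering:
r.dest | r.flight_no | l.city | r.code
BQ | 225 | NULL | RF
EZ | 207 | NULL | RF
FL | 236 | NULL | NULL
LS | 260 | NULL | RF
NU | 230 | NULL | RF
SG | NULL | NULL | QE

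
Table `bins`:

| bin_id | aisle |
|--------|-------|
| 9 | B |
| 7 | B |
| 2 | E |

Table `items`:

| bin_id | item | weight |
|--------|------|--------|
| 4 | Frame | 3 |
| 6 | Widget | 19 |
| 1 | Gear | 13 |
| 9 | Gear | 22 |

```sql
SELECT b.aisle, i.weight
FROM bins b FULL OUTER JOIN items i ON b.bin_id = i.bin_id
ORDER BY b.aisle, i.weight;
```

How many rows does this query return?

FULL OUTER JOIN keeps every row from both sides; unmatched rows get NULL for the other side's columns.
Matching on b.bin_id = i.bin_id.
- b row (bin_id=9): matches 1 i row(s) → 1 output row(s).
- b row (bin_id=7): no match → kept, i columns NULL.
- b row (bin_id=2): no match → kept, i columns NULL.
- 3 i row(s) had no b match → kept, b columns NULL.
Total: 1 matched + 5 padded = 6 rows.

6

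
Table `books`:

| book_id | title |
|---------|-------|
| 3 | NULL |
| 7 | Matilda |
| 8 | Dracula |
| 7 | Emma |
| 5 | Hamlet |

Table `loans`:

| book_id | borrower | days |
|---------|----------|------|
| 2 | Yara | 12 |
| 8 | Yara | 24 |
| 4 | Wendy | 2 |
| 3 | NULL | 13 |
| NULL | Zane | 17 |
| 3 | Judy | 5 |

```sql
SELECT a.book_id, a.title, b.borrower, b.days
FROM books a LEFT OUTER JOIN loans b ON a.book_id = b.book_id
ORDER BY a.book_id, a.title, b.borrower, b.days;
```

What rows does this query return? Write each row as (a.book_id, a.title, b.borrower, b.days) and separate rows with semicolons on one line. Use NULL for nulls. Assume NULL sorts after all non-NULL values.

LEFT JOIN keeps every row from `books`; unmatched rows get NULL for `loans`'s columns.
Matching on a.book_id = b.book_id. A NULL in a compared column never satisfies the condition.
- a row (book_id=3): matches 2 b row(s) → 2 output row(s).
- a row (book_id=7): no match → kept, b columns NULL.
- a row (book_id=8): matches 1 b row(s) → 1 output row(s).
- a row (book_id=7): no match → kept, b columns NULL.
- a row (book_id=5): no match → kept, b columns NULL.
After projecting and ordering:
a.book_id | a.title | b.borrower | b.days
3 | NULL | Judy | 5
3 | NULL | NULL | 13
5 | Hamlet | NULL | NULL
7 | Emma | NULL | NULL
7 | Matilda | NULL | NULL
8 | Dracula | Yara | 24

(3, NULL, Judy, 5); (3, NULL, NULL, 13); (5, Hamlet, NULL, NULL); (7, Emma, NULL, NULL); (7, Matilda, NULL, NULL); (8, Dracula, Yara, 24)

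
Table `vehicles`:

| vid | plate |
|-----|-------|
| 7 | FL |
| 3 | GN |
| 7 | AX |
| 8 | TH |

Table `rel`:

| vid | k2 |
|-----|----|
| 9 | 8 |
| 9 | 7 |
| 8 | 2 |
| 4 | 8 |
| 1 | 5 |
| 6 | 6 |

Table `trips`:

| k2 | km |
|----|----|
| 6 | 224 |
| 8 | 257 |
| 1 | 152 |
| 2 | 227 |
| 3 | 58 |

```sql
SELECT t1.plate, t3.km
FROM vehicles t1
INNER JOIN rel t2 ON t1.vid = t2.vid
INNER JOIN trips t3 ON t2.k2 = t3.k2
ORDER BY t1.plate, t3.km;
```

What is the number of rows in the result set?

1

Joins associate left-to-right: vehicles INNER JOIN rel on vid gives 1 intermediate row(s).
Then INNER JOIN `trips t3` on k2: keep only rows whose t2.k2 appears in t3.
Result: 1 row(s).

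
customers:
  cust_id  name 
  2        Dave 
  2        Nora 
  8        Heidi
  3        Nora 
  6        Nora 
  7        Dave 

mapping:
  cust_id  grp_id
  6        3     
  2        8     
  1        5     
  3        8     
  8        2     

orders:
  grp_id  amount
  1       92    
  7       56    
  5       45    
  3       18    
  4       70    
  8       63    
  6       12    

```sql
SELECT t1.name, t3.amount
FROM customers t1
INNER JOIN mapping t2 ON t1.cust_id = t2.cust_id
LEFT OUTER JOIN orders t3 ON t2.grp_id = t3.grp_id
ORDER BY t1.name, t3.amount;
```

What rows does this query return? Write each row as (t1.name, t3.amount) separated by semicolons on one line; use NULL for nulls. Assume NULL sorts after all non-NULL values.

Step 1 — t1 INNER JOIN t2 on cust_id → 5 row(s).
Then LEFT JOIN `orders t3` on grp_id: each of those 5 rows is kept; rows whose t2.grp_id has no match in t3 get NULL for t3's columns.

(Dave, 63); (Heidi, NULL); (Nora, 18); (Nora, 63); (Nora, 63)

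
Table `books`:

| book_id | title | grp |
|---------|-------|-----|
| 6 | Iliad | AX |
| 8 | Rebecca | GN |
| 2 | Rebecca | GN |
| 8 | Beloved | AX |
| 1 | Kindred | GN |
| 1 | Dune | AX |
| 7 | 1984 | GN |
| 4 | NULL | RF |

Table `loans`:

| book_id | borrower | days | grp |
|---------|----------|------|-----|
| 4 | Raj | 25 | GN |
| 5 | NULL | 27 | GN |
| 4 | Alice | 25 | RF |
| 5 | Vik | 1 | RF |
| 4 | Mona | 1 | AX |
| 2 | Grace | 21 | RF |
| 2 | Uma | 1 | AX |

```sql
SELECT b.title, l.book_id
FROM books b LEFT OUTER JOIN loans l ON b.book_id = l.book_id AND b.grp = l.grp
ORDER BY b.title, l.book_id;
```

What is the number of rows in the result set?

8

LEFT JOIN keeps every row from `books`; unmatched rows get NULL for `loans`'s columns.
Matching on b.book_id = l.book_id AND b.grp = l.grp.
Matched pairs: 1; unmatched b rows kept: 7.
Total: 1 matched + 7 padded = 8 rows.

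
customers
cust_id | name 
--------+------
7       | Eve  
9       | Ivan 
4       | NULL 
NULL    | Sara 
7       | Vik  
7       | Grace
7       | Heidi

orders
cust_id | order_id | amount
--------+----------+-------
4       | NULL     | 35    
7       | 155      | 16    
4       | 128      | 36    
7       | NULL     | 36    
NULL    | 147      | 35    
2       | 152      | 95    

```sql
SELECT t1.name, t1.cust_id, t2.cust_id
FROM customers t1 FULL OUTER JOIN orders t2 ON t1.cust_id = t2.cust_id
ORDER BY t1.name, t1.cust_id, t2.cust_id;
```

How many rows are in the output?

FULL OUTER JOIN keeps every row from both sides; unmatched rows get NULL for the other side's columns.
Matching on t1.cust_id = t2.cust_id. A NULL in a compared column never satisfies the condition.
- t1 row (cust_id=7): matches 2 t2 row(s) → 2 output row(s).
- t1 row (cust_id=9): no match → kept, t2 columns NULL.
- t1 row (cust_id=4): matches 2 t2 row(s) → 2 output row(s).
- t1 row (cust_id=NULL): no match → kept, t2 columns NULL.
- t1 row (cust_id=7): matches 2 t2 row(s) → 2 output row(s).
- t1 row (cust_id=7): matches 2 t2 row(s) → 2 output row(s).
- t1 row (cust_id=7): matches 2 t2 row(s) → 2 output row(s).
- plus 2 unmatched t2 row(s), each kept with NULL t1 columns.
Total: 10 matched + 4 padded = 14 rows.

14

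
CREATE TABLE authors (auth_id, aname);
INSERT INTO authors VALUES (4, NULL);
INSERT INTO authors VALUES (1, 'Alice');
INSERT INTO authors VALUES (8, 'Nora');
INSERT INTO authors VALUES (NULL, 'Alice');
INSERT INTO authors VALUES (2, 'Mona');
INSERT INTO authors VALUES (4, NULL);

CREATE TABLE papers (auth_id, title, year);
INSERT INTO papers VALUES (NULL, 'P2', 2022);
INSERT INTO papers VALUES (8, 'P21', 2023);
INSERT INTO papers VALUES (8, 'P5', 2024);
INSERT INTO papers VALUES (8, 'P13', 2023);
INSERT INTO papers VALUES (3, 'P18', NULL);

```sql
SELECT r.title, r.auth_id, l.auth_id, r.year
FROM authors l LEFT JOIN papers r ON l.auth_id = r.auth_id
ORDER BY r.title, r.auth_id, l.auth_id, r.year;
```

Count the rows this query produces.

LEFT JOIN keeps every row from `authors`; unmatched rows get NULL for `papers`'s columns.
Matching on l.auth_id = r.auth_id. A NULL in a compared column never satisfies the condition.
- l (auth_id=4) has no partner → padded with NULL.
- l (auth_id=1) has no partner → padded with NULL.
- l (auth_id=8) pairs with 3 row(s) of r.
- l (auth_id=NULL) has no partner → padded with NULL.
- l (auth_id=2) has no partner → padded with NULL.
- l (auth_id=4) has no partner → padded with NULL.
Total: 3 matched + 5 padded = 8 rows.

8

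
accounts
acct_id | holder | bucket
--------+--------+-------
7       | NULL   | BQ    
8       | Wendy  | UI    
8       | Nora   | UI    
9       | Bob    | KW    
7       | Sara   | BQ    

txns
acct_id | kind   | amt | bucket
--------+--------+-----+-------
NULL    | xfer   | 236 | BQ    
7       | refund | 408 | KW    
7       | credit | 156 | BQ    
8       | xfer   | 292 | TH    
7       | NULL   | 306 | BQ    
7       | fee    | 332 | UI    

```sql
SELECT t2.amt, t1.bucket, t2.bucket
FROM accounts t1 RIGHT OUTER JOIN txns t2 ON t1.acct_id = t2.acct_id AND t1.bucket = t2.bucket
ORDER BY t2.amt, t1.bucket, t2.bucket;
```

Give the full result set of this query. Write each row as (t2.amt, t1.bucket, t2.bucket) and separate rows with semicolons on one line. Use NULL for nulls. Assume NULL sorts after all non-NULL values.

(156, BQ, BQ); (156, BQ, BQ); (236, NULL, BQ); (292, NULL, TH); (306, BQ, BQ); (306, BQ, BQ); (332, NULL, UI); (408, NULL, KW)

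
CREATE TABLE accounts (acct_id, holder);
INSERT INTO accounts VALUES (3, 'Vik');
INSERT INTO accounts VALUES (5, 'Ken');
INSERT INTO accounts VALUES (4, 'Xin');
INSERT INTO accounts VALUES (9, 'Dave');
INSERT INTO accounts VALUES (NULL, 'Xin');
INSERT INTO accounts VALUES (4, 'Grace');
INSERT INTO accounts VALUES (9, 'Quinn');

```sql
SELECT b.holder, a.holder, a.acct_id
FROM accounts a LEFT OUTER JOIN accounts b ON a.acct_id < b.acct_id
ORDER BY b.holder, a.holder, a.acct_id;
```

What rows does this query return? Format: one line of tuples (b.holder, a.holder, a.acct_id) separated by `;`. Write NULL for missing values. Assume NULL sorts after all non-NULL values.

LEFT JOIN keeps every row from `accounts a`; unmatched rows get NULL for `accounts b`'s columns.
Matching on a.acct_id < b.acct_id. A NULL in a compared column never satisfies the condition.
- a (acct_id=3) pairs with 5 row(s) of b.
- a (acct_id=5) pairs with 2 row(s) of b.
- a (acct_id=4) pairs with 3 row(s) of b.
- a (acct_id=9) has no partner → padded with NULL.
- a (acct_id=NULL) has no partner → padded with NULL.
- a (acct_id=4) pairs with 3 row(s) of b.
- a (acct_id=9) has no partner → padded with NULL.

(Dave, Grace, 4); (Dave, Ken, 5); (Dave, Vik, 3); (Dave, Xin, 4); (Grace, Vik, 3); (Ken, Grace, 4); (Ken, Vik, 3); (Ken, Xin, 4); (Quinn, Grace, 4); (Quinn, Ken, 5); (Quinn, Vik, 3); (Quinn, Xin, 4); (Xin, Vik, 3); (NULL, Dave, 9); (NULL, Quinn, 9); (NULL, Xin, NULL)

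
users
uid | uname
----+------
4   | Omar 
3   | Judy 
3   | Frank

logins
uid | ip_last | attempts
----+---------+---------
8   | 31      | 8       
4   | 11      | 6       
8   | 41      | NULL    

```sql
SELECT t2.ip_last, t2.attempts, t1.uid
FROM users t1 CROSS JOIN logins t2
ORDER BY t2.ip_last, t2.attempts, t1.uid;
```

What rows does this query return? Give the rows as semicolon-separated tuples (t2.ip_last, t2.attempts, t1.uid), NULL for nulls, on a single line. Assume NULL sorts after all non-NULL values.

(11, 6, 3); (11, 6, 3); (11, 6, 4); (31, 8, 3); (31, 8, 3); (31, 8, 4); (41, NULL, 3); (41, NULL, 3); (41, NULL, 4)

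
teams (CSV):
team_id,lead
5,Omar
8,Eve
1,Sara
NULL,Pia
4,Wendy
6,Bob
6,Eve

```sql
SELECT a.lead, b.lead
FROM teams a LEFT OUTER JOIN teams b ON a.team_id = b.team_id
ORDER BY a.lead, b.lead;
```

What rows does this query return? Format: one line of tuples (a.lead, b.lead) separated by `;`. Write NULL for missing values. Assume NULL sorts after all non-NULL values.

(Bob, Bob); (Bob, Eve); (Eve, Bob); (Eve, Eve); (Eve, Eve); (Omar, Omar); (Pia, NULL); (Sara, Sara); (Wendy, Wendy)

LEFT JOIN keeps every row from `teams a`; unmatched rows get NULL for `teams b`'s columns.
Matching on a.team_id = b.team_id. A NULL in a compared column never satisfies the condition.
- team_id=5: 1 matching b row(s), so 1 row(s) emitted.
- team_id=8: 1 matching b row(s), so 1 row(s) emitted.
- team_id=1: 1 matching b row(s), so 1 row(s) emitted.
- team_id=NULL: no b row matches, row kept with b columns NULL.
- team_id=4: 1 matching b row(s), so 1 row(s) emitted.
- team_id=6: 2 matching b row(s), so 2 row(s) emitted.
- team_id=6: 2 matching b row(s), so 2 row(s) emitted.
After projecting and ordering:
a.lead | b.lead
Bob | Bob
Bob | Eve
Eve | Bob
Eve | Eve
Eve | Eve
Omar | Omar
Pia | NULL
Sara | Sara
Wendy | Wendy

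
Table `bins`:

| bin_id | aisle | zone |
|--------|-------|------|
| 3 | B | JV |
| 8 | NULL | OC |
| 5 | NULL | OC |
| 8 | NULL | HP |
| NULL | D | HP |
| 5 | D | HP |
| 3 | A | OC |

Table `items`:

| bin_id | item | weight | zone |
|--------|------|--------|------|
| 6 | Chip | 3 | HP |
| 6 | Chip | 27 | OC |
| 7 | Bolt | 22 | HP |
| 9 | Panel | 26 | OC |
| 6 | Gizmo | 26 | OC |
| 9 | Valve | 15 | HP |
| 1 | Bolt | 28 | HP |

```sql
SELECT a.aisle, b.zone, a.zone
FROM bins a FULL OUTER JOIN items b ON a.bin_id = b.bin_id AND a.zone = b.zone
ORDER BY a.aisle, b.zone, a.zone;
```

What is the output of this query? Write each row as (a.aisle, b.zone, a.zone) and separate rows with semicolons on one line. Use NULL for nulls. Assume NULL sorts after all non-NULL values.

FULL OUTER JOIN keeps every row from both sides; unmatched rows get NULL for the other side's columns.
Matching on a.bin_id = b.bin_id AND a.zone = b.zone. A NULL in a compared column never satisfies the condition.
- a (bin_id=3, zone=JV) has no partner → padded with NULL.
- a (bin_id=8, zone=OC) has no partner → padded with NULL.
- a (bin_id=5, zone=OC) has no partner → padded with NULL.
- a (bin_id=8, zone=HP) has no partner → padded with NULL.
- a (bin_id=NULL, zone=HP) has no partner → padded with NULL.
- a (bin_id=5, zone=HP) has no partner → padded with NULL.
- a (bin_id=3, zone=OC) has no partner → padded with NULL.
- 7 b row(s) had no a match → kept, a columns NULL.

(A, NULL, OC); (B, NULL, JV); (D, NULL, HP); (D, NULL, HP); (NULL, HP, NULL); (NULL, HP, NULL); (NULL, HP, NULL); (NULL, HP, NULL); (NULL, OC, NULL); (NULL, OC, NULL); (NULL, OC, NULL); (NULL, NULL, HP); (NULL, NULL, OC); (NULL, NULL, OC)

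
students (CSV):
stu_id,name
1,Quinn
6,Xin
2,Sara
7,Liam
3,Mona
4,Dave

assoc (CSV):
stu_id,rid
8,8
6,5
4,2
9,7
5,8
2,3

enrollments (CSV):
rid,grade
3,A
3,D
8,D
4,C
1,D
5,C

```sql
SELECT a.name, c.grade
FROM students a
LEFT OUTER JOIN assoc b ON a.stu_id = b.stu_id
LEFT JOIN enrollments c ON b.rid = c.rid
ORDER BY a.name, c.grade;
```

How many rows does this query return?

7

Joins associate left-to-right: students LEFT JOIN assoc on stu_id gives 6 intermediate row(s).
Then LEFT JOIN `enrollments c` on rid: each of those 6 rows is kept; rows whose b.rid has no match in c get NULL for c's columns.
Result: 7 row(s).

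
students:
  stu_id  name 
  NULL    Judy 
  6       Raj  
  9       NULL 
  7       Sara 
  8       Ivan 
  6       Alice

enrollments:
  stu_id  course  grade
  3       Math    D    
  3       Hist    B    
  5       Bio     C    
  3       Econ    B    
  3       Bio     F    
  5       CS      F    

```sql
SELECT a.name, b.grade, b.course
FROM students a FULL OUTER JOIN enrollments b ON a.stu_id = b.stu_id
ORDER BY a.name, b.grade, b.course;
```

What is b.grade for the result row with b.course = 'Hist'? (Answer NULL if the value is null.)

B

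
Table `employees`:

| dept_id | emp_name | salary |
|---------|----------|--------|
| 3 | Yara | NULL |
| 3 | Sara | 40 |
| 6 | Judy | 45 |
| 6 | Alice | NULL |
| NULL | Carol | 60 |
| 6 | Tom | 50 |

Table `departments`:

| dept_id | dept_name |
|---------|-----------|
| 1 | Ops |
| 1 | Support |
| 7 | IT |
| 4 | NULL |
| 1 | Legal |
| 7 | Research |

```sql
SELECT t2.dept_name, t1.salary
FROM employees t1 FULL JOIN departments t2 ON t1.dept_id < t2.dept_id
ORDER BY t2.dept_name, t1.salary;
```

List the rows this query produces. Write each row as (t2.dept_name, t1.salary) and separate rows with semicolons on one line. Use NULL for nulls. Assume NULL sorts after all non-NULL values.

(IT, 40); (IT, 45); (IT, 50); (IT, NULL); (IT, NULL); (Legal, NULL); (Ops, NULL); (Research, 40); (Research, 45); (Research, 50); (Research, NULL); (Research, NULL); (Support, NULL); (NULL, 40); (NULL, 60); (NULL, NULL)

FULL OUTER JOIN keeps every row from both sides; unmatched rows get NULL for the other side's columns.
Matching on t1.dept_id < t2.dept_id. A NULL in a compared column never satisfies the condition.
- t1 row (dept_id=3): matches 3 t2 row(s) → 3 output row(s).
- t1 row (dept_id=3): matches 3 t2 row(s) → 3 output row(s).
- t1 row (dept_id=6): matches 2 t2 row(s) → 2 output row(s).
- t1 row (dept_id=6): matches 2 t2 row(s) → 2 output row(s).
- t1 row (dept_id=NULL): no match → kept, t2 columns NULL.
- t1 row (dept_id=6): matches 2 t2 row(s) → 2 output row(s).
- 3 row(s) from t2 found no t1 partner → padded with NULL.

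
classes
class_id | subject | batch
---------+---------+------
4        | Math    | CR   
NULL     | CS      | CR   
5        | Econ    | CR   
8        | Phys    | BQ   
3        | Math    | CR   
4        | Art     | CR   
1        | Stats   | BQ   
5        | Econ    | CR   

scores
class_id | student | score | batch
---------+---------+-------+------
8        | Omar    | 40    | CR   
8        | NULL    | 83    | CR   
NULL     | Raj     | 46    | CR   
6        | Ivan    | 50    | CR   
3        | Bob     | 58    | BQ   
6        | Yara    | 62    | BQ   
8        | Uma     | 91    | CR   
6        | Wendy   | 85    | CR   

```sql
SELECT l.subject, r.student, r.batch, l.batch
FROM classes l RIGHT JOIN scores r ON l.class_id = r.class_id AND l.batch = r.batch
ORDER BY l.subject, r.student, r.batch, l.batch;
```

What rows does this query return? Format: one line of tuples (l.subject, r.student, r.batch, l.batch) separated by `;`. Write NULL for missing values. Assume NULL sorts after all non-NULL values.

RIGHT JOIN keeps every row from `scores`; unmatched rows get NULL for `classes`'s columns.
Matching on l.class_id = r.class_id AND l.batch = r.batch. A NULL in a compared column never satisfies the condition.
- l[0] class_id=4, batch=CR → no match.
- l[1] class_id=NULL, batch=CR → no match.
- l[2] class_id=5, batch=CR → no match.
- l[3] class_id=8, batch=BQ → no match.
- l[4] class_id=3, batch=CR → no match.
- l[5] class_id=4, batch=CR → no match.
- l[6] class_id=1, batch=BQ → no match.
- l[7] class_id=5, batch=CR → no match.
- 8 row(s) from r found no l partner → padded with NULL.
After projecting and ordering:
l.subject | r.student | r.batch | l.batch
NULL | Bob | BQ | NULL
NULL | Ivan | CR | NULL
NULL | Omar | CR | NULL
NULL | Raj | CR | NULL
NULL | Uma | CR | NULL
NULL | Wendy | CR | NULL
NULL | Yara | BQ | NULL
NULL | NULL | CR | NULL

(NULL, Bob, BQ, NULL); (NULL, Ivan, CR, NULL); (NULL, Omar, CR, NULL); (NULL, Raj, CR, NULL); (NULL, Uma, CR, NULL); (NULL, Wendy, CR, NULL); (NULL, Yara, BQ, NULL); (NULL, NULL, CR, NULL)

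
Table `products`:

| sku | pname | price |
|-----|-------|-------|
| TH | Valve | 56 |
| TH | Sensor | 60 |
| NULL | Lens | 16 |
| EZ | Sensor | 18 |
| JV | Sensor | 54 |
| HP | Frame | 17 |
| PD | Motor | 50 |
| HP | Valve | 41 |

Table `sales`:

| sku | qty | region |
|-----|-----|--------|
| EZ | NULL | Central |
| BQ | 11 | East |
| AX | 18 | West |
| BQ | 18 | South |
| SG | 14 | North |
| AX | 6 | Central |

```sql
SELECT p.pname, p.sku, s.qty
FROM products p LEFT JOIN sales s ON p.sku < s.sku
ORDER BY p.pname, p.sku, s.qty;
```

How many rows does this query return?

LEFT JOIN keeps every row from `products`; unmatched rows get NULL for `sales`'s columns.
Matching on p.sku < s.sku. A NULL in a compared column never satisfies the condition.
- p row (sku=TH): no match → kept, s columns NULL.
- p row (sku=TH): no match → kept, s columns NULL.
- p row (sku=NULL): no match → kept, s columns NULL.
- p row (sku=EZ): matches 1 s row(s) → 1 output row(s).
- p row (sku=JV): matches 1 s row(s) → 1 output row(s).
- p row (sku=HP): matches 1 s row(s) → 1 output row(s).
- p row (sku=PD): matches 1 s row(s) → 1 output row(s).
- p row (sku=HP): matches 1 s row(s) → 1 output row(s).
Total: 5 matched + 3 padded = 8 rows.

8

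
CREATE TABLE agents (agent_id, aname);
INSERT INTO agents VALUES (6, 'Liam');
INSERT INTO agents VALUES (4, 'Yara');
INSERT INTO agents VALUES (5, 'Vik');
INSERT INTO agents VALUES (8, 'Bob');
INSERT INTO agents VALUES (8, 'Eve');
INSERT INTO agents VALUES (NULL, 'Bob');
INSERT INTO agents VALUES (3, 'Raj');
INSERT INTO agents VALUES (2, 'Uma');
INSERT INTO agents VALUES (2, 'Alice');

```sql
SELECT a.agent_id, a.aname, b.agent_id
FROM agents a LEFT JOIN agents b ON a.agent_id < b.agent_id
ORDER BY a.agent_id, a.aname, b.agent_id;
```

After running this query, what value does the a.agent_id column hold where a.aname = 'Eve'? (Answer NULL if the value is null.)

8

LEFT JOIN keeps every row from `agents a`; unmatched rows get NULL for `agents b`'s columns.
Matching on a.agent_id < b.agent_id. A NULL in a compared column never satisfies the condition.
Matched pairs: 26; unmatched a rows kept: 3.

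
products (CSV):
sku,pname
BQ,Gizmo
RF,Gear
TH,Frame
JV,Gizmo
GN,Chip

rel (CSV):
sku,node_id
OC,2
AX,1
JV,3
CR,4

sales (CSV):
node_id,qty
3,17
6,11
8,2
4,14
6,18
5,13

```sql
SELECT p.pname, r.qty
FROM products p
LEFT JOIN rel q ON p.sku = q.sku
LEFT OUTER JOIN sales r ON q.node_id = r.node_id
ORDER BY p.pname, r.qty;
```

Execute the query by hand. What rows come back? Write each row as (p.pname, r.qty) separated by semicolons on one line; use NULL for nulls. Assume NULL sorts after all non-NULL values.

Evaluate left to right. First `products p LEFT JOIN rel q` on sku: 5 row(s).
Then LEFT JOIN `sales r` on node_id: each of those 5 rows is kept; rows whose q.node_id has no match in r get NULL for r's columns.

(Chip, NULL); (Frame, NULL); (Gear, NULL); (Gizmo, 17); (Gizmo, NULL)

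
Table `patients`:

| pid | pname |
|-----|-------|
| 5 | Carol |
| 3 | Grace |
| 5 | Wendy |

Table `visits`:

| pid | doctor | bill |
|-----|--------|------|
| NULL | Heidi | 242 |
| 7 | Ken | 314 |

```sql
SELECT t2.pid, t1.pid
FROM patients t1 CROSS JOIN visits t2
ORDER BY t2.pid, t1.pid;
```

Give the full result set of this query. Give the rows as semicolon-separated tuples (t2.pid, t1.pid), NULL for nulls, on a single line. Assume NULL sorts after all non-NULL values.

(7, 3); (7, 5); (7, 5); (NULL, 3); (NULL, 5); (NULL, 5)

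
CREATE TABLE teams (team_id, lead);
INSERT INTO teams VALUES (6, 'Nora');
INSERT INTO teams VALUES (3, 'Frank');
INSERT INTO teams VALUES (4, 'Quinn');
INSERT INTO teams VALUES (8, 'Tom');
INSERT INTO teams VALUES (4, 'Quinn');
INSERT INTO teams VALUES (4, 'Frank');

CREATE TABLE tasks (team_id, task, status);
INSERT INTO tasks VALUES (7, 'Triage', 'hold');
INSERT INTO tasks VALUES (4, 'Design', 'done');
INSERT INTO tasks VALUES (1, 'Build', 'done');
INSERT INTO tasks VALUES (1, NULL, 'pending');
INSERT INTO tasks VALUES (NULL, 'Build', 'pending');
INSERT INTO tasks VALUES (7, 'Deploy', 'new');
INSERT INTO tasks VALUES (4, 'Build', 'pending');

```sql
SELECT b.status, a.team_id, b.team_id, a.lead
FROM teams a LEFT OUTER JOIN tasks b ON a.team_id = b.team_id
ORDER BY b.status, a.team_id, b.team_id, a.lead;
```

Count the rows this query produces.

LEFT JOIN keeps every row from `teams`; unmatched rows get NULL for `tasks`'s columns.
Matching on a.team_id = b.team_id. A NULL in a compared column never satisfies the condition.
Matched pairs: 6; unmatched a rows kept: 3.
Total: 6 matched + 3 padded = 9 rows.

9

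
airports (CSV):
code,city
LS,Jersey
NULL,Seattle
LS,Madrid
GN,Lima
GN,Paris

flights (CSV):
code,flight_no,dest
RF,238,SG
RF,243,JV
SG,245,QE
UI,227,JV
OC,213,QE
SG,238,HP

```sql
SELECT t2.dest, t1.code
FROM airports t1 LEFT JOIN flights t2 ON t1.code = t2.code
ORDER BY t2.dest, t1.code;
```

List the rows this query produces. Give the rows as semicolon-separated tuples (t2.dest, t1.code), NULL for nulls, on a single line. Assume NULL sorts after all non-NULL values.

LEFT JOIN keeps every row from `airports`; unmatched rows get NULL for `flights`'s columns.
Matching on t1.code = t2.code. A NULL in a compared column never satisfies the condition.
- code=LS: no t2 row matches, row kept with t2 columns NULL.
- code=NULL: no t2 row matches, row kept with t2 columns NULL.
- code=LS: no t2 row matches, row kept with t2 columns NULL.
- code=GN: no t2 row matches, row kept with t2 columns NULL.
- code=GN: no t2 row matches, row kept with t2 columns NULL.
After projecting and ordering:
t2.dest | t1.code
NULL | GN
NULL | GN
NULL | LS
NULL | LS
NULL | NULL

(NULL, GN); (NULL, GN); (NULL, LS); (NULL, LS); (NULL, NULL)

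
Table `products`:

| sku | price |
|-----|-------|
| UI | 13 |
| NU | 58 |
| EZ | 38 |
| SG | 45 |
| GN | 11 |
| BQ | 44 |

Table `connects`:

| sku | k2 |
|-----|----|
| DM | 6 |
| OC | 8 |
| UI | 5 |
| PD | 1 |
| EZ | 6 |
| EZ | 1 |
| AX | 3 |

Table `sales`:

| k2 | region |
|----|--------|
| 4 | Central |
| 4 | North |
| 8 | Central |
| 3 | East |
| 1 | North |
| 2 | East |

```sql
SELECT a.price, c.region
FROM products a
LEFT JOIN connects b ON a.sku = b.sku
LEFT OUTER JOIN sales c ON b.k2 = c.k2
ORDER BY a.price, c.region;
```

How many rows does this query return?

7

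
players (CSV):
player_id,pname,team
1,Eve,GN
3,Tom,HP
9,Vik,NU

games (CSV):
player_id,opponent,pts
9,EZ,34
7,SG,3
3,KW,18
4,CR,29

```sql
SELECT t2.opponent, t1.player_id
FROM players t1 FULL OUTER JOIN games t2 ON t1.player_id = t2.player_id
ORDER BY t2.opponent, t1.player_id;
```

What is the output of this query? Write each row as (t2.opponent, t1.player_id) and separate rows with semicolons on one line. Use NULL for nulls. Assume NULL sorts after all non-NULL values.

(CR, NULL); (EZ, 9); (KW, 3); (SG, NULL); (NULL, 1)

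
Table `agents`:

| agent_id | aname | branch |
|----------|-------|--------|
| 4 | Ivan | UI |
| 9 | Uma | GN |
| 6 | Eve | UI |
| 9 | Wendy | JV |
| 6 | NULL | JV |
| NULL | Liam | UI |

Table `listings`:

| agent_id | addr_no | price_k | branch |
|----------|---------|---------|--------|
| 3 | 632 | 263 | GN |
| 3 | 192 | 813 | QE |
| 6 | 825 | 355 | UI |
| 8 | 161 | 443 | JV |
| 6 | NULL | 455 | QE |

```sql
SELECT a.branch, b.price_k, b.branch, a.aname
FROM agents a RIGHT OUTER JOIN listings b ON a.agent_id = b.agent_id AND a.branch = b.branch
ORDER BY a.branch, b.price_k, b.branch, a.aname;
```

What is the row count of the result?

RIGHT JOIN keeps every row from `listings`; unmatched rows get NULL for `agents`'s columns.
Matching on a.agent_id = b.agent_id AND a.branch = b.branch. A NULL in a compared column never satisfies the condition.
- a row (agent_id=4, branch=UI): no match.
- a row (agent_id=9, branch=GN): no match.
- a row (agent_id=6, branch=UI): matches 1 b row(s) → 1 output row(s).
- a row (agent_id=9, branch=JV): no match.
- a row (agent_id=6, branch=JV): no match.
- a row (agent_id=NULL, branch=UI): no match.
- plus 4 unmatched b row(s), each kept with NULL a columns.
Total: 1 matched + 4 padded = 5 rows.

5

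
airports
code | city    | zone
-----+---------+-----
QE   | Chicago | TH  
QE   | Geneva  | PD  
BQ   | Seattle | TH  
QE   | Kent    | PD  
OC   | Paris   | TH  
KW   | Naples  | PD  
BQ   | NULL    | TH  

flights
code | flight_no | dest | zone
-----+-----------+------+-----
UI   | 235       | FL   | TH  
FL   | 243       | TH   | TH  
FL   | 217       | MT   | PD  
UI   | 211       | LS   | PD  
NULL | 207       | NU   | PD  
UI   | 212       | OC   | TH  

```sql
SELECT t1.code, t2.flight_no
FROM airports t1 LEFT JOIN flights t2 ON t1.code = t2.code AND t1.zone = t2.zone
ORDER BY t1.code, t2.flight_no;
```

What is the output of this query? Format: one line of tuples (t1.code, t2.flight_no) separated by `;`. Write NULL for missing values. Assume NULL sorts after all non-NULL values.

(BQ, NULL); (BQ, NULL); (KW, NULL); (OC, NULL); (QE, NULL); (QE, NULL); (QE, NULL)

LEFT JOIN keeps every row from `airports`; unmatched rows get NULL for `flights`'s columns.
Matching on t1.code = t2.code AND t1.zone = t2.zone. A NULL in a compared column never satisfies the condition.
- code=QE, zone=TH: no t2 row matches, row kept with t2 columns NULL.
- code=QE, zone=PD: no t2 row matches, row kept with t2 columns NULL.
- code=BQ, zone=TH: no t2 row matches, row kept with t2 columns NULL.
- code=QE, zone=PD: no t2 row matches, row kept with t2 columns NULL.
- code=OC, zone=TH: no t2 row matches, row kept with t2 columns NULL.
- code=KW, zone=PD: no t2 row matches, row kept with t2 columns NULL.
- code=BQ, zone=TH: no t2 row matches, row kept with t2 columns NULL.
After projecting and ordering:
t1.code | t2.flight_no
BQ | NULL
BQ | NULL
KW | NULL
OC | NULL
QE | NULL
QE | NULL
QE | NULL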